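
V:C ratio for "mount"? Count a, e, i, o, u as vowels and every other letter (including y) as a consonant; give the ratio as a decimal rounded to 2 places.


Word: "mount"
Vowels (a,e,i,o,u): 2
Consonants: 3
Ratio = 2/3
= 0.67


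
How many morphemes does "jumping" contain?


Word: "jumping"
Morphemes: jump | -ing
Each morpheme carries meaning
= 2 morphemes


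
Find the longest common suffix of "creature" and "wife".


Word 1: "creature"
Word 2: "wife"
Comparing from end:
  Pos -1: 'e' == 'e'
  Pos -2: 'r' != 'f' (stop)
LCS = "e" (length 1)


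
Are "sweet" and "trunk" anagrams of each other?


Word 1: "sweet" → sorted: eestw
Word 2: "trunk" → sorted: knrtu
Same letters? eestw != knrtu
Anagram = No


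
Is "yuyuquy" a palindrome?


Word: "yuyuquy"
Reversed: "yuquyuy"
Forward == Backward? yuyuquy != yuquyuy
Palindrome = No


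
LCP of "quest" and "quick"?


Word 1: "quest"
Word 2: "quick"
Comparing from start:
  Pos 0: 'q' == 'q'
  Pos 1: 'u' == 'u'
  Pos 2: 'e' != 'i' (stop)
LCP = "qu" (length 2)


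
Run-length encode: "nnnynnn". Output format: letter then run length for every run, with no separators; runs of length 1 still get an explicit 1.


String: "nnnynnn"
Scanning for consecutive runs:
  'n' x 3
  'y' x 1
  'n' x 3
RLE = "n3y1n3"


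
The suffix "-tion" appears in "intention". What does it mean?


Suffix: -tion
As in: intention -> intend + -tion, with a spelling change
Meaning = act or process


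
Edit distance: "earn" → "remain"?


Word 1: "earn" (length 4)
Word 2: "remain" (length 6)
One optimal edit sequence (insert/delete/substitute each cost 1):
  1. insert 'r'  (+1)
  2. keep 'e'
  3. insert 'm'  (+1)
  4. keep 'a'
  5. substitute 'r' -> 'i'  (+1)
  6. keep 'n'
Total edit operations: 3
Edit distance = 3


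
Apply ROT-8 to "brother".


Word: "brother"
Shift: 8
Each letter → (letter + shift) mod 26:
  'b' (1) + 8 = 9 → 'j'
  'r' (17) + 8 = 25 → 'z'
  'o' (14) + 8 = 22 → 'w'
  't' (19) + 8 = 1 → 'b'
  'h' (7) + 8 = 15 → 'p'
  'e' (4) + 8 = 12 → 'm'
  'r' (17) + 8 = 25 → 'z'
Result = "jzwbpmz"


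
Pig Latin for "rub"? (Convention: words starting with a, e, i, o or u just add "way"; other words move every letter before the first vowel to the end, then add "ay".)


Word: "rub"
Starts with consonant(s) → move to end, add 'ay'
Consonant cluster: "r"
Pig Latin = "ubray"


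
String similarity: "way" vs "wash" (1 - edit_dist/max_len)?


Word 1: "way" (length 3)
Word 2: "wash" (length 4)
One optimal edit sequence:
  1. keep 'w'
  2. keep 'a'
  3. insert 's'  (+1)
  4. substitute 'y' -> 'h'  (+1)
Edit distance = 2
Max length = max(3, 4) = 4
Similarity = 1 - 2/4
= 0.5000


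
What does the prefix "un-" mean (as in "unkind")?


Prefix: un-
As in: unkind -> un- + kind
Meaning = not / reverse


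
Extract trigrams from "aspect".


Word: "aspect" (length 6)
Number of trigrams = 6 - 3 + 1 = 4
  Position 0: "asp"
  Position 1: "spe"
  Position 2: "pec"
  Position 3: "ect"
Trigrams = "asp", "spe", "pec", "ect"


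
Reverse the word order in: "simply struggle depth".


Original: "simply struggle depth"
Words (1..n): simply | struggle | depth
Reversed (n..1): depth | struggle | simply
Result = "depth struggle simply"


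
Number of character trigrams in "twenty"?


Word: "twenty" (length 6)
Number of 3-grams = length - 3 + 1 = 6 - 3 + 1
= 4


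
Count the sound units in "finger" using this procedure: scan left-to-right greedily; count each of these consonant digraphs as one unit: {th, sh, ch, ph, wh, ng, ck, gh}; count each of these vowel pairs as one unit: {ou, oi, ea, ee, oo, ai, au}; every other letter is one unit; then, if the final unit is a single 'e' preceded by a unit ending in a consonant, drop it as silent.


Word: "finger" (6 letters)
Left-to-right scan:
  1. 'f' (letter)
  2. 'i' (letter)
  3. 'ng' (digraph)
  4. 'e' (letter)
  5. 'r' (letter)
Units from scan: 5
Sound units = 5 units


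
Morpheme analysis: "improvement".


Word: "improvement"
Morphemes: improve + -ment
Each morpheme carries meaning
= 2 morphemes


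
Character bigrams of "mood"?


Word: "mood" (length 4)
Number of bigrams = 4 - 2 + 1 = 3
  Position 0: "mo"
  Position 1: "oo"
  Position 2: "od"
Bigrams = "mo", "oo", "od"


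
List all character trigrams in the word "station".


Word: "station" (length 7)
Number of trigrams = 7 - 3 + 1 = 5
  Position 0: "sta"
  Position 1: "tat"
  Position 2: "ati"
  Position 3: "tio"
  Position 4: "ion"
Trigrams = "sta", "tat", "ati", "tio", "ion"


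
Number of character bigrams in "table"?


Word: "table" (length 5)
Number of 2-grams = length - 2 + 1 = 5 - 2 + 1
= 4


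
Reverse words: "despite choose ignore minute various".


Original: "despite choose ignore minute various"
Words (1..n): despite | choose | ignore | minute | various
Reversed (n..1): various | minute | ignore | choose | despite
Result = "various minute ignore choose despite"


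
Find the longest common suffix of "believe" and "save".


Word 1: "believe"
Word 2: "save"
Comparing from end:
  Pos -1: 'e' == 'e'
  Pos -2: 'v' == 'v'
  Pos -3: 'e' != 'a' (stop)
LCS = "ve" (length 2)


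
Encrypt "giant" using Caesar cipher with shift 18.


Word: "giant"
Shift: 18
Each letter → (letter + shift) mod 26:
  'g' (6) + 18 = 24 → 'y'
  'i' (8) + 18 = 0 → 'a'
  'a' (0) + 18 = 18 → 's'
  'n' (13) + 18 = 5 → 'f'
  't' (19) + 18 = 11 → 'l'
Result = "yasfl"


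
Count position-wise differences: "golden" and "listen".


Comparing character by character (same length = 6):
  Pos 0: 'g' vs 'l' !=
  Pos 1: 'o' vs 'i' !=
  Pos 2: 'l' vs 's' !=
  Pos 3: 'd' vs 't' !=
  Pos 4: 'e' vs 'e' =
  Pos 5: 'n' vs 'n' =
Hamming distance = 4


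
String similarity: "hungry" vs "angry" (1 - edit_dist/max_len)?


Word 1: "hungry" (length 6)
Word 2: "angry" (length 5)
One optimal edit sequence:
  1. delete 'h'  (+1)
  2. substitute 'u' -> 'a'  (+1)
  3. keep 'n'
  4. keep 'g'
  5. keep 'r'
  6. keep 'y'
Edit distance = 2
Max length = max(6, 5) = 6
Similarity = 1 - 2/6
= 0.6667


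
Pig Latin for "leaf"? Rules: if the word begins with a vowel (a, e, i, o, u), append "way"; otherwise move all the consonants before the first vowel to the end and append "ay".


Word: "leaf"
Starts with consonant(s) → move to end, add 'ay'
Consonant cluster: "l"
Pig Latin = "eaflay"


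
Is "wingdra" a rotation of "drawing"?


Word: "drawing", Candidate: "wingdra"
Method: check if candidate is substring of word+word
"drawingdrawing" contains "wingdra"? Yes
Is rotation = Yes


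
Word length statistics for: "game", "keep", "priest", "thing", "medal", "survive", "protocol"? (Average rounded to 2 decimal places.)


Lengths: "game"=4, "keep"=4, "priest"=6, "thing"=5, "medal"=5, "survive"=7, "protocol"=8
Sum = 39, Count = 7
Average = 39/7 = 5.57
= avg=5.57, min=4, max=8


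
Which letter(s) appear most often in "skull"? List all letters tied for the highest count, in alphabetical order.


Word: "skull"
Letter counts:
  'k': 1
  'l': 2
  's': 1
  'u': 1
Maximum count = 2
Most frequent = 'l' (2 times each)


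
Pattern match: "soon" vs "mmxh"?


Pattern of "soon": [0, 1, 1, 2]
Pattern of "mmxh": [0, 0, 1, 2]
Patterns do not match
Same pattern = No


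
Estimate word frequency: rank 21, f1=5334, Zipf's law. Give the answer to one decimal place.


Zipf's law: f(r) = f(1) / r
f(1) = 5334
f(21) = 5334 / 21
= 254.0 occurrences


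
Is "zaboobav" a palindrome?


Word: "zaboobav"
Reversed: "vaboobaz"
Forward == Backward? zaboobav != vaboobaz
Palindrome = No


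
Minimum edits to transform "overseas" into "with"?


Word 1: "overseas" (length 8)
Word 2: "with" (length 4)
One optimal edit sequence (insert/delete/substitute each cost 1):
  1. delete 'o'  (+1)
  2. delete 'v'  (+1)
  3. delete 'e'  (+1)
  4. delete 'r'  (+1)
  5. substitute 's' -> 'w'  (+1)
  6. substitute 'e' -> 'i'  (+1)
  7. substitute 'a' -> 't'  (+1)
  8. substitute 's' -> 'h'  (+1)
Total edit operations: 8
Edit distance = 8


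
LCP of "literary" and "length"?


Word 1: "literary"
Word 2: "length"
Comparing from start:
  Pos 0: 'l' == 'l'
  Pos 1: 'i' != 'e' (stop)
LCP = "l" (length 1)


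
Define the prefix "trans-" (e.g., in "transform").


Prefix: trans-
Example: transform (trans- + form)
Meaning = across


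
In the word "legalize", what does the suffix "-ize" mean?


Suffix: -ize
Example: legalize = legal + -ize
Meaning = to make


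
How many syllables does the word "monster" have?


Word: "monster"
Syllable breakdown: mon · ster
Counting: 2 parts
= 2 syllables


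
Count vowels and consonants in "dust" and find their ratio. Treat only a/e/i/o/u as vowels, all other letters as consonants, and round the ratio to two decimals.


Word: "dust"
Vowels (a,e,i,o,u): 1
Consonants: 3
Ratio = 1/3
= 0.33


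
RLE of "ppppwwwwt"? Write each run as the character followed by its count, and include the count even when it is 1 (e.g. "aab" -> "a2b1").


String: "ppppwwwwt"
Scanning for consecutive runs:
  'p' x 4
  'w' x 4
  't' x 1
RLE = "p4w4t1"


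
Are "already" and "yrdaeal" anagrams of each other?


Word 1: "already" → sorted: aadelry
Word 2: "yrdaeal" → sorted: aadelry
Same letters? aadelry == aadelry
Anagram = Yes


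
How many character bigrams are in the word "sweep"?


Word: "sweep" (length 5)
Number of 2-grams = length - 2 + 1 = 5 - 2 + 1
= 4


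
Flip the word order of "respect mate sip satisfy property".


Original: "respect mate sip satisfy property"
Words (1..n): respect | mate | sip | satisfy | property
Reversed (n..1): property | satisfy | sip | mate | respect
Result = "property satisfy sip mate respect"


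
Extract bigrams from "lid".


Word: "lid" (length 3)
Number of bigrams = 3 - 2 + 1 = 2
  Position 0: "li"
  Position 1: "id"
Bigrams = "li", "id"


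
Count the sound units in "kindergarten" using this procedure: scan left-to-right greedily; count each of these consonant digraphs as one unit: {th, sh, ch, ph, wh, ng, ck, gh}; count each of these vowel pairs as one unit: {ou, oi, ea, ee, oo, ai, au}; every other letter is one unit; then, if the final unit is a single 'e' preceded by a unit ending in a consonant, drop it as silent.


Word: "kindergarten" (12 letters)
Left-to-right scan:
  1. 'k' (letter)
  2. 'i' (letter)
  3. 'n' (letter)
  4. 'd' (letter)
  5. 'e' (letter)
  6. 'r' (letter)
  7. 'g' (letter)
  8. 'a' (letter)
  9. 'r' (letter)
  10. 't' (letter)
  11. 'e' (letter)
  12. 'n' (letter)
Units from scan: 12
Sound units = 12 units


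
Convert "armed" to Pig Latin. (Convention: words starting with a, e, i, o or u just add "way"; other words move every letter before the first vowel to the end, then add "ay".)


Word: "armed"
Starts with vowel → add 'way'
Pig Latin = "armedway"


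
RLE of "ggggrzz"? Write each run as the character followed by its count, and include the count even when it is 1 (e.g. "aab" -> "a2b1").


String: "ggggrzz"
Scanning for consecutive runs:
  'g' x 4
  'r' x 1
  'z' x 2
RLE = "g4r1z2"


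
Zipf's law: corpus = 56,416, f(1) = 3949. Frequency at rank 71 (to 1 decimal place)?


Zipf's law: f(r) = f(1) / r
f(1) = 3949
f(71) = 3949 / 71
= 55.6 occurrences


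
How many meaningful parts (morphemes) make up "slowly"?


Word: "slowly"
Morphemes: slow + -ly
Each morpheme carries meaning
= 2 morphemes


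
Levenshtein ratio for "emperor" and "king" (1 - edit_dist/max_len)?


Word 1: "emperor" (length 7)
Word 2: "king" (length 4)
One optimal edit sequence:
  1. delete 'e'  (+1)
  2. delete 'm'  (+1)
  3. delete 'p'  (+1)
  4. substitute 'e' -> 'k'  (+1)
  5. substitute 'r' -> 'i'  (+1)
  6. substitute 'o' -> 'n'  (+1)
  7. substitute 'r' -> 'g'  (+1)
Edit distance = 7
Max length = max(7, 4) = 7
Similarity = 1 - 7/7
= 0.0000


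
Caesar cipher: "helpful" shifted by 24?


Word: "helpful"
Shift: 24
Each letter → (letter + shift) mod 26:
  'h' (7) + 24 = 5 → 'f'
  'e' (4) + 24 = 2 → 'c'
  'l' (11) + 24 = 9 → 'j'
  'p' (15) + 24 = 13 → 'n'
  'f' (5) + 24 = 3 → 'd'
  'u' (20) + 24 = 18 → 's'
  'l' (11) + 24 = 9 → 'j'
Result = "fcjndsj"


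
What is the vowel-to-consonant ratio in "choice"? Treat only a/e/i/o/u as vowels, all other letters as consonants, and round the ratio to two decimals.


Word: "choice"
Vowels (a,e,i,o,u): 3
Consonants: 3
Ratio = 3/3
= 1.00


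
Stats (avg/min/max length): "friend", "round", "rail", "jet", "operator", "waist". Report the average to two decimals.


Lengths: "friend"=6, "round"=5, "rail"=4, "jet"=3, "operator"=8, "waist"=5
Sum = 31, Count = 6
Average = 31/6 = 5.17
= avg=5.17, min=3, max=8


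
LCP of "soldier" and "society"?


Word 1: "soldier"
Word 2: "society"
Comparing from start:
  Pos 0: 's' == 's'
  Pos 1: 'o' == 'o'
  Pos 2: 'l' != 'c' (stop)
LCP = "so" (length 2)


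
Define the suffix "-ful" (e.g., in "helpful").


Suffix: -ful
Example: helpful = help + -ful
Meaning = full of


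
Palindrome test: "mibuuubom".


Word: "mibuuubom"
Reversed: "mobuuubim"
Forward == Backward? mibuuubom != mobuuubim
Palindrome = No


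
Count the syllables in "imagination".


Word: "imagination"
Syllable breakdown: i | mag | i | na | tion
Counting: 5 parts
= 5 syllables


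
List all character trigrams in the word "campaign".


Word: "campaign" (length 8)
Number of trigrams = 8 - 3 + 1 = 6
  Position 0: "cam"
  Position 1: "amp"
  Position 2: "mpa"
  Position 3: "pai"
  Position 4: "aig"
  Position 5: "ign"
Trigrams = "cam", "amp", "mpa", "pai", "aig", "ign"


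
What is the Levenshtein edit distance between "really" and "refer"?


Word 1: "really" (length 6)
Word 2: "refer" (length 5)
One optimal edit sequence (insert/delete/substitute each cost 1):
  1. keep 'r'
  2. keep 'e'
  3. delete 'a'  (+1)
  4. substitute 'l' -> 'f'  (+1)
  5. substitute 'l' -> 'e'  (+1)
  6. substitute 'y' -> 'r'  (+1)
Total edit operations: 4
Edit distance = 4


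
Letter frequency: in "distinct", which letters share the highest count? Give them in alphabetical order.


Word: "distinct"
Letter counts:
  'c': 1
  'd': 1
  'i': 2
  'n': 1
  's': 1
  't': 2
Maximum count = 2
Most frequent = 'i', 't' (2 times each)


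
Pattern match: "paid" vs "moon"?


Pattern of "paid": [0, 1, 2, 3]
Pattern of "moon": [0, 1, 1, 2]
Patterns do not match
Same pattern = No


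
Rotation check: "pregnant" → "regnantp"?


Word: "pregnant", Candidate: "regnantp"
Method: check if candidate is substring of word+word
"pregnantpregnant" contains "regnantp"? Yes
Is rotation = Yes


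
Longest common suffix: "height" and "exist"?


Word 1: "height"
Word 2: "exist"
Comparing from end:
  Pos -1: 't' == 't'
  Pos -2: 'h' != 's' (stop)
LCS = "t" (length 1)


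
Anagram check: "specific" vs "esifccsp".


Word 1: "specific" → sorted: ccefiips
Word 2: "esifccsp" → sorted: ccefipss
Same letters? ccefiips != ccefipss
Anagram = No


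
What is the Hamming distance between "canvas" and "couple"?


Comparing character by character (same length = 6):
  Pos 0: 'c' vs 'c' =
  Pos 1: 'a' vs 'o' !=
  Pos 2: 'n' vs 'u' !=
  Pos 3: 'v' vs 'p' !=
  Pos 4: 'a' vs 'l' !=
  Pos 5: 's' vs 'e' !=
Hamming distance = 5


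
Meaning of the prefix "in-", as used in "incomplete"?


Prefix: in-
As in: incomplete -> in- + complete
Meaning = not / into


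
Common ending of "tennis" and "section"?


Word 1: "tennis"
Word 2: "section"
Comparing from end:
  Pos -1: 's' != 'n' (stop)
LCS = "" (length 0)


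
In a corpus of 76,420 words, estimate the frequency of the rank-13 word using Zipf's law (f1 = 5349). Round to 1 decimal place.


Zipf's law: f(r) = f(1) / r
f(1) = 5349
f(13) = 5349 / 13
= 411.5 occurrences


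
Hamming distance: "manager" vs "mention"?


Comparing character by character (same length = 7):
  Pos 0: 'm' vs 'm' =
  Pos 1: 'a' vs 'e' !=
  Pos 2: 'n' vs 'n' =
  Pos 3: 'a' vs 't' !=
  Pos 4: 'g' vs 'i' !=
  Pos 5: 'e' vs 'o' !=
  Pos 6: 'r' vs 'n' !=
Hamming distance = 5


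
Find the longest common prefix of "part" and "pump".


Word 1: "part"
Word 2: "pump"
Comparing from start:
  Pos 0: 'p' == 'p'
  Pos 1: 'a' != 'u' (stop)
LCP = "p" (length 1)


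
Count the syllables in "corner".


Word: "corner"
Syllable breakdown: cor · ner
Counting: 2 parts
= 2 syllables


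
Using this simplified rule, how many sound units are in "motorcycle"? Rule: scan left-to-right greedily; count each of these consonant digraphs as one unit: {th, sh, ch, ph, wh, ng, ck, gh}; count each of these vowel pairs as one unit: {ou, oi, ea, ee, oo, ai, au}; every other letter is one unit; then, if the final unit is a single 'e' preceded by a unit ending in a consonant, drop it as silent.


Word: "motorcycle" (10 letters)
Left-to-right scan:
  1. 'm' (letter)
  2. 'o' (letter)
  3. 't' (letter)
  4. 'o' (letter)
  5. 'r' (letter)
  6. 'c' (letter)
  7. 'y' (letter)
  8. 'c' (letter)
  9. 'l' (letter)
  10. 'e' (letter)
Units from scan: 10
Final unit is 'e' after a consonant -> drop as silent (-1)
Sound units = 9 units


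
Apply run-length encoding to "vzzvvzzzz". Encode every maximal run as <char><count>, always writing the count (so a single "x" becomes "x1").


String: "vzzvvzzzz"
Scanning for consecutive runs:
  'v' x 1
  'z' x 2
  'v' x 2
  'z' x 4
RLE = "v1z2v2z4"


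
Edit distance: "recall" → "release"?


Word 1: "recall" (length 6)
Word 2: "release" (length 7)
One optimal edit sequence (insert/delete/substitute each cost 1):
  1. keep 'r'
  2. keep 'e'
  3. insert 'l'  (+1)
  4. substitute 'c' -> 'e'  (+1)
  5. keep 'a'
  6. substitute 'l' -> 's'  (+1)
  7. substitute 'l' -> 'e'  (+1)
Total edit operations: 4
Edit distance = 4


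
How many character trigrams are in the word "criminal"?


Word: "criminal" (length 8)
Number of 3-grams = length - 3 + 1 = 8 - 3 + 1
= 6


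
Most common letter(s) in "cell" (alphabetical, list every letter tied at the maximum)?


Word: "cell"
Letter counts:
  'c': 1
  'e': 1
  'l': 2
Maximum count = 2
Most frequent = 'l' (2 times each)


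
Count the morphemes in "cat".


Word: "cat"
Morphemes: cat
Each morpheme carries meaning
= 1 morpheme


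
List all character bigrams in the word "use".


Word: "use" (length 3)
Number of bigrams = 3 - 2 + 1 = 2
  Position 0: "us"
  Position 1: "se"
Bigrams = "us", "se"


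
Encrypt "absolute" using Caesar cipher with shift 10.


Word: "absolute"
Shift: 10
Each letter → (letter + shift) mod 26:
  'a' (0) + 10 = 10 → 'k'
  'b' (1) + 10 = 11 → 'l'
  's' (18) + 10 = 2 → 'c'
  'o' (14) + 10 = 24 → 'y'
  'l' (11) + 10 = 21 → 'v'
  'u' (20) + 10 = 4 → 'e'
  't' (19) + 10 = 3 → 'd'
  'e' (4) + 10 = 14 → 'o'
Result = "klcyvedo"


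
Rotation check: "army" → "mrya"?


Word: "army", Candidate: "mrya"
Method: check if candidate is substring of word+word
"armyarmy" contains "mrya"? No
Is rotation = No


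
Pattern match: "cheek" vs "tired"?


Pattern of "cheek": [0, 1, 2, 2, 3]
Pattern of "tired": [0, 1, 2, 3, 4]
Patterns do not match
Same pattern = No


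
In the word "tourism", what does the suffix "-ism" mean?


Suffix: -ism
Example: tourism (tour + -ism)
Meaning = belief / practice


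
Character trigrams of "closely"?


Word: "closely" (length 7)
Number of trigrams = 7 - 3 + 1 = 5
  Position 0: "clo"
  Position 1: "los"
  Position 2: "ose"
  Position 3: "sel"
  Position 4: "ely"
Trigrams = "clo", "los", "ose", "sel", "ely"


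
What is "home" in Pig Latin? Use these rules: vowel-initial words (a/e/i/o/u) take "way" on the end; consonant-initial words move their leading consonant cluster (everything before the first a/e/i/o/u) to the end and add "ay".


Word: "home"
Starts with consonant(s) → move to end, add 'ay'
Consonant cluster: "h"
Pig Latin = "omehay"


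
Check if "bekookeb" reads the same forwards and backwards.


Word: "bekookeb"
Reversed: "bekookeb"
Forward == Backward? bekookeb == bekookeb
Palindrome = Yes


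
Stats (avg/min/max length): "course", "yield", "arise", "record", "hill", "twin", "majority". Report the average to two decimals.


Lengths: "course"=6, "yield"=5, "arise"=5, "record"=6, "hill"=4, "twin"=4, "majority"=8
Sum = 38, Count = 7
Average = 38/7 = 5.43
= avg=5.43, min=4, max=8


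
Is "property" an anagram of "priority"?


Word 1: "priority" → sorted: iioprrty
Word 2: "property" → sorted: eopprrty
Same letters? iioprrty != eopprrty
Anagram = No


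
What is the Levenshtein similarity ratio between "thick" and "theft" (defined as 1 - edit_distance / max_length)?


Word 1: "thick" (length 5)
Word 2: "theft" (length 5)
One optimal edit sequence:
  1. keep 't'
  2. keep 'h'
  3. substitute 'i' -> 'e'  (+1)
  4. substitute 'c' -> 'f'  (+1)
  5. substitute 'k' -> 't'  (+1)
Edit distance = 3
Max length = max(5, 5) = 5
Similarity = 1 - 3/5
= 0.4000


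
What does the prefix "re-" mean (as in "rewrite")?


Prefix: re-
Example: rewrite (re- + write)
Meaning = again


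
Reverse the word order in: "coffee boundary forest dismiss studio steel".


Original: "coffee boundary forest dismiss studio steel"
Words (1..n): coffee | boundary | forest | dismiss | studio | steel
Reversed (n..1): steel | studio | dismiss | forest | boundary | coffee
Result = "steel studio dismiss forest boundary coffee"


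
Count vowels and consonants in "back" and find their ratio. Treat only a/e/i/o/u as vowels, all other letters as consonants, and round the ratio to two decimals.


Word: "back"
Vowels (a,e,i,o,u): 1
Consonants: 3
Ratio = 1/3
= 0.33


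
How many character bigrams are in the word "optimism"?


Word: "optimism" (length 8)
Number of 2-grams = length - 2 + 1 = 8 - 2 + 1
= 7


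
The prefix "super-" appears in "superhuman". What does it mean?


Prefix: super-
Example: superhuman (super- + human)
Meaning = above / beyond


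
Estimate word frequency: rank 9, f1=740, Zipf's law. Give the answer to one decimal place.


Zipf's law: f(r) = f(1) / r
f(1) = 740
f(9) = 740 / 9
= 82.2 occurrences


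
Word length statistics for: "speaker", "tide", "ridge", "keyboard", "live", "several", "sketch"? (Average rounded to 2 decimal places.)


Lengths: "speaker"=7, "tide"=4, "ridge"=5, "keyboard"=8, "live"=4, "several"=7, "sketch"=6
Sum = 41, Count = 7
Average = 41/7 = 5.86
= avg=5.86, min=4, max=8


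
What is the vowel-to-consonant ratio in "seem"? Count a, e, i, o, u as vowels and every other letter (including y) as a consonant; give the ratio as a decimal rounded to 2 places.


Word: "seem"
Vowels (a,e,i,o,u): 2
Consonants: 2
Ratio = 2/2
= 1.00


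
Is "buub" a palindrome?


Word: "buub"
Reversed: "buub"
Forward == Backward? buub == buub
Palindrome = Yes


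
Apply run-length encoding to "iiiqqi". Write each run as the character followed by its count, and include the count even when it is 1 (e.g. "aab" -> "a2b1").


String: "iiiqqi"
Scanning for consecutive runs:
  'i' x 3
  'q' x 2
  'i' x 1
RLE = "i3q2i1"


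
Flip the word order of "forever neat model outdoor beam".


Original: "forever neat model outdoor beam"
Words (1..n): forever | neat | model | outdoor | beam
Reversed (n..1): beam | outdoor | model | neat | forever
Result = "beam outdoor model neat forever"


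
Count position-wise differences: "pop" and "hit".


Comparing character by character (same length = 3):
  Pos 0: 'p' vs 'h' !=
  Pos 1: 'o' vs 'i' !=
  Pos 2: 'p' vs 't' !=
Hamming distance = 3


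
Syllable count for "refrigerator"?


Word: "refrigerator"
Syllable breakdown: re | frig | er | a | tor
Counting: 5 parts
= 5 syllables


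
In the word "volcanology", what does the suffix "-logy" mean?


Suffix: -logy
Example: volcanology = volcano + -logy
Meaning = study of


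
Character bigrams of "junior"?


Word: "junior" (length 6)
Number of bigrams = 6 - 2 + 1 = 5
  Position 0: "ju"
  Position 1: "un"
  Position 2: "ni"
  Position 3: "io"
  Position 4: "or"
Bigrams = "ju", "un", "ni", "io", "or"


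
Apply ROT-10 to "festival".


Word: "festival"
Shift: 10
Each letter → (letter + shift) mod 26:
  'f' (5) + 10 = 15 → 'p'
  'e' (4) + 10 = 14 → 'o'
  's' (18) + 10 = 2 → 'c'
  't' (19) + 10 = 3 → 'd'
  'i' (8) + 10 = 18 → 's'
  'v' (21) + 10 = 5 → 'f'
  'a' (0) + 10 = 10 → 'k'
  'l' (11) + 10 = 21 → 'v'
Result = "pocdsfkv"


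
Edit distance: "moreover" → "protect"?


Word 1: "moreover" (length 8)
Word 2: "protect" (length 7)
One optimal edit sequence (insert/delete/substitute each cost 1):
  1. delete 'm'  (+1)
  2. substitute 'o' -> 'p'  (+1)
  3. keep 'r'
  4. delete 'e'  (+1)
  5. keep 'o'
  6. substitute 'v' -> 't'  (+1)
  7. keep 'e'
  8. insert 'c'  (+1)
  9. substitute 'r' -> 't'  (+1)
Total edit operations: 6
Edit distance = 6


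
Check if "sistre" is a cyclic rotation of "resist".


Word: "resist", Candidate: "sistre"
Method: check if candidate is substring of word+word
"resistresist" contains "sistre"? Yes
Is rotation = Yes


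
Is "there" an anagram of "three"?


Word 1: "three" → sorted: eehrt
Word 2: "there" → sorted: eehrt
Same letters? eehrt == eehrt
Anagram = Yes


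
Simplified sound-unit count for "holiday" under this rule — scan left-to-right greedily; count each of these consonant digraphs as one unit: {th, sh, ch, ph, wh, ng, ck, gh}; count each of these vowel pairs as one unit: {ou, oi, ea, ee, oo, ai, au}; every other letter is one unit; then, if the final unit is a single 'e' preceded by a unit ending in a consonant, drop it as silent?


Word: "holiday" (7 letters)
Left-to-right scan:
  [1] 'h' (letter)
  [2] 'o' (letter)
  [3] 'l' (letter)
  [4] 'i' (letter)
  [5] 'd' (letter)
  [6] 'a' (letter)
  [7] 'y' (letter)
Units from scan: 7
Sound units = 7 units


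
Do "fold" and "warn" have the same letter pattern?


Pattern of "fold": [0, 1, 2, 3]
Pattern of "warn": [0, 1, 2, 3]
Patterns match
Same pattern = Yes


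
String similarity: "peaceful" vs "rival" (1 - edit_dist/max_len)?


Word 1: "peaceful" (length 8)
Word 2: "rival" (length 5)
One optimal edit sequence:
  1. delete 'p'  (+1)
  2. delete 'e'  (+1)
  3. delete 'a'  (+1)
  4. substitute 'c' -> 'r'  (+1)
  5. substitute 'e' -> 'i'  (+1)
  6. substitute 'f' -> 'v'  (+1)
  7. substitute 'u' -> 'a'  (+1)
  8. keep 'l'
Edit distance = 7
Max length = max(8, 5) = 8
Similarity = 1 - 7/8
= 0.1250


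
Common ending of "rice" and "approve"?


Word 1: "rice"
Word 2: "approve"
Comparing from end:
  Pos -1: 'e' == 'e'
  Pos -2: 'c' != 'v' (stop)
LCS = "e" (length 1)


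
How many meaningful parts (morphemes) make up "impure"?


Word: "impure"
Morphemes: im- + pure
Each morpheme carries meaning
= 2 morphemes


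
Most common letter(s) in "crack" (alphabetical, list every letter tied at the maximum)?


Word: "crack"
Letter counts:
  'a': 1
  'c': 2
  'k': 1
  'r': 1
Maximum count = 2
Most frequent = 'c' (2 times each)


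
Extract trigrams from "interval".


Word: "interval" (length 8)
Number of trigrams = 8 - 3 + 1 = 6
  Position 0: "int"
  Position 1: "nte"
  Position 2: "ter"
  Position 3: "erv"
  Position 4: "rva"
  Position 5: "val"
Trigrams = "int", "nte", "ter", "erv", "rva", "val"


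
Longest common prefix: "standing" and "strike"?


Word 1: "standing"
Word 2: "strike"
Comparing from start:
  Pos 0: 's' == 's'
  Pos 1: 't' == 't'
  Pos 2: 'a' != 'r' (stop)
LCP = "st" (length 2)


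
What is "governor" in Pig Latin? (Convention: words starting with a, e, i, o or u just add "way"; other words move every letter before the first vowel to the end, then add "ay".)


Word: "governor"
Starts with consonant(s) → move to end, add 'ay'
Consonant cluster: "g"
Pig Latin = "overnorgay"


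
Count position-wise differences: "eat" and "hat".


Comparing character by character (same length = 3):
  Pos 0: 'e' vs 'h' !=
  Pos 1: 'a' vs 'a' =
  Pos 2: 't' vs 't' =
Hamming distance = 1


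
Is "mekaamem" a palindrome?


Word: "mekaamem"
Reversed: "memaakem"
Forward == Backward? mekaamem != memaakem
Palindrome = No


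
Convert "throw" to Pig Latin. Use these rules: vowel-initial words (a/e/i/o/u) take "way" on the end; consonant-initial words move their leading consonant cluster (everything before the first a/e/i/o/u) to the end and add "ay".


Word: "throw"
Starts with consonant(s) → move to end, add 'ay'
Consonant cluster: "thr"
Pig Latin = "owthray"


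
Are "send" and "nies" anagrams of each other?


Word 1: "send" → sorted: dens
Word 2: "nies" → sorted: eins
Same letters? dens != eins
Anagram = No


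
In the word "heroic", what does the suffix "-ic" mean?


Suffix: -ic
Example: heroic (hero + -ic)
Meaning = relating to


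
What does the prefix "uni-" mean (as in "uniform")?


Prefix: uni-
Example: uniform = uni- + form
Meaning = one


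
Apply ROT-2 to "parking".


Word: "parking"
Shift: 2
Each letter → (letter + shift) mod 26:
  'p' (15) + 2 = 17 → 'r'
  'a' (0) + 2 = 2 → 'c'
  'r' (17) + 2 = 19 → 't'
  'k' (10) + 2 = 12 → 'm'
  'i' (8) + 2 = 10 → 'k'
  'n' (13) + 2 = 15 → 'p'
  'g' (6) + 2 = 8 → 'i'
Result = "rctmkpi"


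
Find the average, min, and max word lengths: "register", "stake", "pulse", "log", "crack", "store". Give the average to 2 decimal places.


Lengths: "register"=8, "stake"=5, "pulse"=5, "log"=3, "crack"=5, "store"=5
Sum = 31, Count = 6
Average = 31/6 = 5.17
= avg=5.17, min=3, max=8


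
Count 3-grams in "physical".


Word: "physical" (length 8)
Number of 3-grams = length - 3 + 1 = 8 - 3 + 1
= 6


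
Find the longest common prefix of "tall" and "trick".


Word 1: "tall"
Word 2: "trick"
Comparing from start:
  Pos 0: 't' == 't'
  Pos 1: 'a' != 'r' (stop)
LCP = "t" (length 1)


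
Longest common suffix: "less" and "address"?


Word 1: "less"
Word 2: "address"
Comparing from end:
  Pos -1: 's' == 's'
  Pos -2: 's' == 's'
  Pos -3: 'e' == 'e'
  Pos -4: 'l' != 'r' (stop)
LCS = "ess" (length 3)


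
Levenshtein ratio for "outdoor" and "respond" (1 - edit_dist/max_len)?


Word 1: "outdoor" (length 7)
Word 2: "respond" (length 7)
One optimal edit sequence:
  1. substitute 'o' -> 'r'  (+1)
  2. substitute 'u' -> 'e'  (+1)
  3. substitute 't' -> 's'  (+1)
  4. substitute 'd' -> 'p'  (+1)
  5. keep 'o'
  6. substitute 'o' -> 'n'  (+1)
  7. substitute 'r' -> 'd'  (+1)
Edit distance = 6
Max length = max(7, 7) = 7
Similarity = 1 - 6/7
= 0.1429


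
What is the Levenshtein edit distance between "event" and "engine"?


Word 1: "event" (length 5)
Word 2: "engine" (length 6)
One optimal edit sequence (insert/delete/substitute each cost 1):
  1. keep 'e'
  2. insert 'n'  (+1)
  3. substitute 'v' -> 'g'  (+1)
  4. substitute 'e' -> 'i'  (+1)
  5. keep 'n'
  6. substitute 't' -> 'e'  (+1)
Total edit operations: 4
Edit distance = 4


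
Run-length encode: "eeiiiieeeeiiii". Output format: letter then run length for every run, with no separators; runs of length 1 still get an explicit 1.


String: "eeiiiieeeeiiii"
Scanning for consecutive runs:
  'e' x 2
  'i' x 4
  'e' x 4
  'i' x 4
RLE = "e2i4e4i4"


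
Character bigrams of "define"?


Word: "define" (length 6)
Number of bigrams = 6 - 2 + 1 = 5
  Position 0: "de"
  Position 1: "ef"
  Position 2: "fi"
  Position 3: "in"
  Position 4: "ne"
Bigrams = "de", "ef", "fi", "in", "ne"


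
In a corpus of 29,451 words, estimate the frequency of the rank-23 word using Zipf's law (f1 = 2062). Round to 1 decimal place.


Zipf's law: f(r) = f(1) / r
f(1) = 2062
f(23) = 2062 / 23
= 89.7 occurrences


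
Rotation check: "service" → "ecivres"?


Word: "service", Candidate: "ecivres"
Method: check if candidate is substring of word+word
"serviceservice" contains "ecivres"? No
Is rotation = No


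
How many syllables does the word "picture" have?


Word: "picture"
Syllable breakdown: pic · ture
Counting: 2 parts
= 2 syllables


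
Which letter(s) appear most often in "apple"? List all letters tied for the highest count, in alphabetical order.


Word: "apple"
Letter counts:
  'a': 1
  'e': 1
  'l': 1
  'p': 2
Maximum count = 2
Most frequent = 'p' (2 times each)


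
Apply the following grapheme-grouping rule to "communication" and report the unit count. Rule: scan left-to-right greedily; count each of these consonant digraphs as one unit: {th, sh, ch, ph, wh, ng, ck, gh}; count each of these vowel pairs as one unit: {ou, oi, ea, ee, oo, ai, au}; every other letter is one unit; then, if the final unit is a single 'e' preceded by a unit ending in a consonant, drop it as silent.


Word: "communication" (13 letters)
Left-to-right scan:
  (1) 'c' (letter)
  (2) 'o' (letter)
  (3) 'm' (letter)
  (4) 'm' (letter)
  (5) 'u' (letter)
  (6) 'n' (letter)
  (7) 'i' (letter)
  (8) 'c' (letter)
  (9) 'a' (letter)
  (10) 't' (letter)
  (11) 'i' (letter)
  (12) 'o' (letter)
  (13) 'n' (letter)
Units from scan: 13
Sound units = 13 units


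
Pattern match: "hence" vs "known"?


Pattern of "hence": [0, 1, 2, 3, 1]
Pattern of "known": [0, 1, 2, 3, 1]
Patterns match
Same pattern = Yes


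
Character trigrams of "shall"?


Word: "shall" (length 5)
Number of trigrams = 5 - 3 + 1 = 3
  Position 0: "sha"
  Position 1: "hal"
  Position 2: "all"
Trigrams = "sha", "hal", "all"


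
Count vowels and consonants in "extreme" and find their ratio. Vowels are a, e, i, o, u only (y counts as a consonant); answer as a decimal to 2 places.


Word: "extreme"
Vowels (a,e,i,o,u): 3
Consonants: 4
Ratio = 3/4
= 0.75


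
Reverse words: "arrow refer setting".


Original: "arrow refer setting"
Words (1..n): arrow | refer | setting
Reversed (n..1): setting | refer | arrow
Result = "setting refer arrow"


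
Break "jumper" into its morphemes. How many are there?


Word: "jumper"
Morphemes: jump + -er
Each morpheme carries meaning
= 2 morphemes


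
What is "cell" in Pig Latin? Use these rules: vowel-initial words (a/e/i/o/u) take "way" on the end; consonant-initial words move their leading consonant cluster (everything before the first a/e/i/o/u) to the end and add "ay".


Word: "cell"
Starts with consonant(s) → move to end, add 'ay'
Consonant cluster: "c"
Pig Latin = "ellcay"


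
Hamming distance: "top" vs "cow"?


Comparing character by character (same length = 3):
  Pos 0: 't' vs 'c' !=
  Pos 1: 'o' vs 'o' =
  Pos 2: 'p' vs 'w' !=
Hamming distance = 2


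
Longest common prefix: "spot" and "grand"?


Word 1: "spot"
Word 2: "grand"
Comparing from start:
  Pos 0: 's' != 'g' (stop)
LCP = "" (length 0)


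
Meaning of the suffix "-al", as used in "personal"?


Suffix: -al
As in: personal -> person + -al
Meaning = relating to


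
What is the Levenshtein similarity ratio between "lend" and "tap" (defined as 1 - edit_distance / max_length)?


Word 1: "lend" (length 4)
Word 2: "tap" (length 3)
One optimal edit sequence:
  1. delete 'l'  (+1)
  2. substitute 'e' -> 't'  (+1)
  3. substitute 'n' -> 'a'  (+1)
  4. substitute 'd' -> 'p'  (+1)
Edit distance = 4
Max length = max(4, 3) = 4
Similarity = 1 - 4/4
= 0.0000


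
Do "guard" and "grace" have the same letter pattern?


Pattern of "guard": [0, 1, 2, 3, 4]
Pattern of "grace": [0, 1, 2, 3, 4]
Patterns match
Same pattern = Yes


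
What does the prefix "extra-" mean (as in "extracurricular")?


Prefix: extra-
As in: extracurricular -> extra- + curricular
Meaning = beyond


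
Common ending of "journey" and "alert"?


Word 1: "journey"
Word 2: "alert"
Comparing from end:
  Pos -1: 'y' != 't' (stop)
LCS = "" (length 0)


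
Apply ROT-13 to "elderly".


Word: "elderly"
Shift: 13
Each letter → (letter + shift) mod 26:
  'e' (4) + 13 = 17 → 'r'
  'l' (11) + 13 = 24 → 'y'
  'd' (3) + 13 = 16 → 'q'
  'e' (4) + 13 = 17 → 'r'
  'r' (17) + 13 = 4 → 'e'
  'l' (11) + 13 = 24 → 'y'
  'y' (24) + 13 = 11 → 'l'
Result = "ryqreyl"


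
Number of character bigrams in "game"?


Word: "game" (length 4)
Number of 2-grams = length - 2 + 1 = 4 - 2 + 1
= 3


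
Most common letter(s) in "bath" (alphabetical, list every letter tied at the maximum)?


Word: "bath"
Letter counts:
  'a': 1
  'b': 1
  'h': 1
  't': 1
Maximum count = 1
Most frequent = 'a', 'b', 'h', 't' (1 time each)


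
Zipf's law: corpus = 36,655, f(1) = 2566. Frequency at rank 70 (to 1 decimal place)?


Zipf's law: f(r) = f(1) / r
f(1) = 2566
f(70) = 2566 / 70
= 36.7 occurrences


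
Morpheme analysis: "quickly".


Word: "quickly"
Morphemes: quick + -ly
Each morpheme carries meaning
= 2 morphemes


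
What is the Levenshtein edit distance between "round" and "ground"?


Word 1: "round" (length 5)
Word 2: "ground" (length 6)
One optimal edit sequence (insert/delete/substitute each cost 1):
  1. insert 'g'  (+1)
  2. keep 'r'
  3. keep 'o'
  4. keep 'u'
  5. keep 'n'
  6. keep 'd'
Total edit operations: 1
Edit distance = 1


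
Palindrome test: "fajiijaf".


Word: "fajiijaf"
Reversed: "fajiijaf"
Forward == Backward? fajiijaf == fajiijaf
Palindrome = Yes


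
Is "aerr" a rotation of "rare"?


Word: "rare", Candidate: "aerr"
Method: check if candidate is substring of word+word
"rarerare" contains "aerr"? No
Is rotation = No


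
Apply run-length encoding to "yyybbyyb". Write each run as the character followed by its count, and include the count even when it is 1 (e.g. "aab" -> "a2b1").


String: "yyybbyyb"
Scanning for consecutive runs:
  'y' x 3
  'b' x 2
  'y' x 2
  'b' x 1
RLE = "y3b2y2b1"


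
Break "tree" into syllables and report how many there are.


Word: "tree"
Syllable breakdown: tree
Counting: 1 part
= 1 syllable


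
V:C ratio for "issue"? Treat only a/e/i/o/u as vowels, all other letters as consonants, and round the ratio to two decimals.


Word: "issue"
Vowels (a,e,i,o,u): 3
Consonants: 2
Ratio = 3/2
= 1.50


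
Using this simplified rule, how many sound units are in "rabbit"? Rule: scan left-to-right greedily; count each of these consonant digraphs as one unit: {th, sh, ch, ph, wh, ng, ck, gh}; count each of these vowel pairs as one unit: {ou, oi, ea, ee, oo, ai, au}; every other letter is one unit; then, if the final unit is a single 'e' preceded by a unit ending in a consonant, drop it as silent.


Word: "rabbit" (6 letters)
Left-to-right scan:
  1. 'r' (letter)
  2. 'a' (letter)
  3. 'b' (letter)
  4. 'b' (letter)
  5. 'i' (letter)
  6. 't' (letter)
Units from scan: 6
Sound units = 6 units


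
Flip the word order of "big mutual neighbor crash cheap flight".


Original: "big mutual neighbor crash cheap flight"
Words (1..n): big | mutual | neighbor | crash | cheap | flight
Reversed (n..1): flight | cheap | crash | neighbor | mutual | big
Result = "flight cheap crash neighbor mutual big"


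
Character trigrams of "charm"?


Word: "charm" (length 5)
Number of trigrams = 5 - 3 + 1 = 3
  Position 0: "cha"
  Position 1: "har"
  Position 2: "arm"
Trigrams = "cha", "har", "arm"


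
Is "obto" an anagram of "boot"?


Word 1: "boot" → sorted: boot
Word 2: "obto" → sorted: boot
Same letters? boot == boot
Anagram = Yes


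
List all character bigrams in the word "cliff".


Word: "cliff" (length 5)
Number of bigrams = 5 - 2 + 1 = 4
  Position 0: "cl"
  Position 1: "li"
  Position 2: "if"
  Position 3: "ff"
Bigrams = "cl", "li", "if", "ff"


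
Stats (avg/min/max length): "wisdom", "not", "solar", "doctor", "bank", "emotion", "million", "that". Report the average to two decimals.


Lengths: "wisdom"=6, "not"=3, "solar"=5, "doctor"=6, "bank"=4, "emotion"=7, "million"=7, "that"=4
Sum = 42, Count = 8
Average = 42/8 = 5.25
= avg=5.25, min=3, max=7


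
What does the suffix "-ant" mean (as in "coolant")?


Suffix: -ant
Example: coolant (cool + -ant)
Meaning = one who / that which
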